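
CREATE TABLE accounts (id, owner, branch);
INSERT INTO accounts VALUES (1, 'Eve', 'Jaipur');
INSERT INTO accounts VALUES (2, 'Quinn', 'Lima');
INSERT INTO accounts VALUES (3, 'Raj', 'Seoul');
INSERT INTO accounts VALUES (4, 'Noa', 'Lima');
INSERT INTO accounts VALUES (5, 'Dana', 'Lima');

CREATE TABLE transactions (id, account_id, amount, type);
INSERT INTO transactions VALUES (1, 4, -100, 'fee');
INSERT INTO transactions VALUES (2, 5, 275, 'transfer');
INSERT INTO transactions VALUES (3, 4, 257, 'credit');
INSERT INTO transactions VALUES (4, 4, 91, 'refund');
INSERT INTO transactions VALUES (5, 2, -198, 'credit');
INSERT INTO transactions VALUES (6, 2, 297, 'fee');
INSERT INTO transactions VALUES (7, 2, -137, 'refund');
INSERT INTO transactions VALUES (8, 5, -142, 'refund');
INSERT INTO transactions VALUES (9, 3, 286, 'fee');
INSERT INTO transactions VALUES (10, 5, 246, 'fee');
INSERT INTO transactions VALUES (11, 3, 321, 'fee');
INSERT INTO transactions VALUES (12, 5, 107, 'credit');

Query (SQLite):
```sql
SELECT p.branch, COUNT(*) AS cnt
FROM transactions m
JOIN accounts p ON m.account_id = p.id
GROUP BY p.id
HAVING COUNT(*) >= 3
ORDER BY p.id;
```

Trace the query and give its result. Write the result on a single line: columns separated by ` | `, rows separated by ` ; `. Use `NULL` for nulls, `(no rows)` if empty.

Join each transactions row to its accounts via account_id.
Group joined rows by accounts.id; compute COUNT(*) per group.
HAVING: keep groups with count ≥ 3.
  2: ids {5, 6, 7} → COUNT(*)=3
  3: ids {9, 11} → COUNT(*)=2
  4: ids {1, 3, 4} → COUNT(*)=3
  5: ids {2, 8, 10, 12} → COUNT(*)=4

Lima | 3 ; Lima | 3 ; Lima | 4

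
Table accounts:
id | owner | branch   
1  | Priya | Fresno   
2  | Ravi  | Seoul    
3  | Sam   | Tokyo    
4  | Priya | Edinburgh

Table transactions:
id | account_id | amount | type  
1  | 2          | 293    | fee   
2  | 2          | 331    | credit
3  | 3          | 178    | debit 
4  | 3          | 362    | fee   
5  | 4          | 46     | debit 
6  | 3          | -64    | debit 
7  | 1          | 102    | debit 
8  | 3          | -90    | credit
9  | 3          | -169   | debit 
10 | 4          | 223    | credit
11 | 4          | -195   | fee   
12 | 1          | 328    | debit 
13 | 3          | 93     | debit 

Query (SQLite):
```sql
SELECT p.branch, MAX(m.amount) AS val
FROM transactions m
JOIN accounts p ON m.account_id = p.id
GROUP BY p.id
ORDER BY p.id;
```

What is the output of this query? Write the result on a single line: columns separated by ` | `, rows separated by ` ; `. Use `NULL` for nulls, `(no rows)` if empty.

Fresno | 328 ; Seoul | 331 ; Tokyo | 362 ; Edinburgh | 223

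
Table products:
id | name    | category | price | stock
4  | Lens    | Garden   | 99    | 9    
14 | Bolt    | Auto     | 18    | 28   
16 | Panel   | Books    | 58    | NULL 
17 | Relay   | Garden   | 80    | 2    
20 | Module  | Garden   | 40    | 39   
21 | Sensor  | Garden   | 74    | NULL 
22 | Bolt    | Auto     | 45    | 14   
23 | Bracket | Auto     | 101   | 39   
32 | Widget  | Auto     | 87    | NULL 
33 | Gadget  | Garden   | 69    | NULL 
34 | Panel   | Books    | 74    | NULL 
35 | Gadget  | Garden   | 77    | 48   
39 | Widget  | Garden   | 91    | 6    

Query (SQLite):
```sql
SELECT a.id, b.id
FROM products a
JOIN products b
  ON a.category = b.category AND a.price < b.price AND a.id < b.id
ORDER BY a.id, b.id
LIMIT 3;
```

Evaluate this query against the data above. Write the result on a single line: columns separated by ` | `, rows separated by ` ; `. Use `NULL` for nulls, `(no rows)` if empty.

Pairs (a,b) with same category, a.price < b.price, a.id < b.id.
category groups: Auto:{14,22,23,32} Books:{16,34} Garden:{4,17,20,21,33,35,39}
Ordered by (a.id, b.id); first 3.

14 | 22 ; 14 | 23 ; 14 | 32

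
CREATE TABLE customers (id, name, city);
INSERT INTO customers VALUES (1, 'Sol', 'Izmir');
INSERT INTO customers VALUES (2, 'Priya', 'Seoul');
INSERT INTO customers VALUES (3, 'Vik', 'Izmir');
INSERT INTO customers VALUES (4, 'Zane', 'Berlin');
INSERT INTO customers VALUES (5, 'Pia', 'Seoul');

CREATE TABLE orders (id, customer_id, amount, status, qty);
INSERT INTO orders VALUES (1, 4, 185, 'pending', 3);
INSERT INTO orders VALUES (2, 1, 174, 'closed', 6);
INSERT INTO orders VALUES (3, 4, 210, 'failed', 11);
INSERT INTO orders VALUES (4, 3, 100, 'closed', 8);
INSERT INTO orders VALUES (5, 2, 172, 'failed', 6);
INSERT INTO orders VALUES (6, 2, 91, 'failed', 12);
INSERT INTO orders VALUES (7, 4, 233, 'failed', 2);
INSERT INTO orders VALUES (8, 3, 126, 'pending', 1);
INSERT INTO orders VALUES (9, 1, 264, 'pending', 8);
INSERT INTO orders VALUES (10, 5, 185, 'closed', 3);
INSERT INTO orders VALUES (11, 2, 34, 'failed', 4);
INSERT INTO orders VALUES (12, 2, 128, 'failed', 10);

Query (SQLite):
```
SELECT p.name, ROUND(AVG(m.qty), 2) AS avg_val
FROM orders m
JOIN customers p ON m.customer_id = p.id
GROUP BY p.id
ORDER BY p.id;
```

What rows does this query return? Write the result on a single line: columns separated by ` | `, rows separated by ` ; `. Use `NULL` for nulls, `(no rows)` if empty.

Sol | 7 ; Priya | 8 ; Vik | 4.5 ; Zane | 5.33 ; Pia | 3

Join each orders row to its customers via customer_id.
Group joined rows by customers.id; compute ROUND(AVG(m.qty), 2) per group.
  1: ids {2, 9} → ROUND(AVG(m.qty), 2)=7
  2: ids {5, 6, 11, 12} → ROUND(AVG(m.qty), 2)=8
  3: ids {4, 8} → ROUND(AVG(m.qty), 2)=4.5
  4: ids {1, 3, 7} → ROUND(AVG(m.qty), 2)=5.33
  5: ids {10} → ROUND(AVG(m.qty), 2)=3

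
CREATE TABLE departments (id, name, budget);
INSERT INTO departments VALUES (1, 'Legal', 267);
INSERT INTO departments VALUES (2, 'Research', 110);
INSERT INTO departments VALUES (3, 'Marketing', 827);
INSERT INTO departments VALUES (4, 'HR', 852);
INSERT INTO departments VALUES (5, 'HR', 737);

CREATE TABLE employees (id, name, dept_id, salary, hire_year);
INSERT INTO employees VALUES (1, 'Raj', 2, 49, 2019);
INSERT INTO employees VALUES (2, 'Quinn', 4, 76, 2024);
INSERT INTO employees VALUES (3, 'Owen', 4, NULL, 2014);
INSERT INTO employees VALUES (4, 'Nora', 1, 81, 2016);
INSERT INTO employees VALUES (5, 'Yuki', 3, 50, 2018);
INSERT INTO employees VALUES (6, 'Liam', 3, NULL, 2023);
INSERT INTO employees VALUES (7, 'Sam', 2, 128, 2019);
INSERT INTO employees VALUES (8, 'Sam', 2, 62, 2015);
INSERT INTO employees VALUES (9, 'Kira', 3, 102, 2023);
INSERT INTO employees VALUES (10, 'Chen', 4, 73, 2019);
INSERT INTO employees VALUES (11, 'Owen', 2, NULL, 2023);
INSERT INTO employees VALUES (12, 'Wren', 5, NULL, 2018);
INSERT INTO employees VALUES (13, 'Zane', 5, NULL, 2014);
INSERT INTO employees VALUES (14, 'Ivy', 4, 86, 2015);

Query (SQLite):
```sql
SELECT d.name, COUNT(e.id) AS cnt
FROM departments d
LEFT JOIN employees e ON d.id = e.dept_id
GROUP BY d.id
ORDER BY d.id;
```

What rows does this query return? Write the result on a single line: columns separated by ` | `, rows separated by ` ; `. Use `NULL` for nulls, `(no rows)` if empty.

LEFT JOIN keeps every departments row; unmatched ones get NULL for employees columns.
Group by departments.id and compute COUNT(e.id). COUNT(col) of an all-NULL group is 0.
  1: ids {4} → COUNT(e.id)=1
  2: ids {1, 7, 8, 11} → COUNT(e.id)=4
  3: ids {5, 6, 9} → COUNT(e.id)=3
  4: ids {2, 3, 10, 14} → COUNT(e.id)=4
  5: ids {12, 13} → COUNT(e.id)=2

Legal | 1 ; Research | 4 ; Marketing | 3 ; HR | 4 ; HR | 2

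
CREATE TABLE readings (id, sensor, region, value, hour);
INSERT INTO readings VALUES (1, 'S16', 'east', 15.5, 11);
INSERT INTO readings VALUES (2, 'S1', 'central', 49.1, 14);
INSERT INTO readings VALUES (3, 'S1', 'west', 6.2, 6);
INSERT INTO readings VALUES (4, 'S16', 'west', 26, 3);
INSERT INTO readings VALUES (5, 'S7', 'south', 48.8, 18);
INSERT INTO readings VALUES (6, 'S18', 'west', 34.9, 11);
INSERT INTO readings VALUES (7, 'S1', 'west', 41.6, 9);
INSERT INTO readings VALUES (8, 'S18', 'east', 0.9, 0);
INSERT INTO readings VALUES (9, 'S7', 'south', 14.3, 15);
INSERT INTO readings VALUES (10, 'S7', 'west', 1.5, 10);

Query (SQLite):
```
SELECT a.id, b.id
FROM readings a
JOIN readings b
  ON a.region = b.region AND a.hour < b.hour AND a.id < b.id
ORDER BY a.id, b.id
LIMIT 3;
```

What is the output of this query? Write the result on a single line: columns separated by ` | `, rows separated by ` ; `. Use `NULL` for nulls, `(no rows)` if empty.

3 | 6 ; 3 | 7 ; 3 | 10

Pairs (a,b) with same region, a.hour < b.hour, a.id < b.id.
region groups: central:{2} east:{1,8} south:{5,9} west:{3,4,6,7,10}
Ordered by (a.id, b.id); first 3.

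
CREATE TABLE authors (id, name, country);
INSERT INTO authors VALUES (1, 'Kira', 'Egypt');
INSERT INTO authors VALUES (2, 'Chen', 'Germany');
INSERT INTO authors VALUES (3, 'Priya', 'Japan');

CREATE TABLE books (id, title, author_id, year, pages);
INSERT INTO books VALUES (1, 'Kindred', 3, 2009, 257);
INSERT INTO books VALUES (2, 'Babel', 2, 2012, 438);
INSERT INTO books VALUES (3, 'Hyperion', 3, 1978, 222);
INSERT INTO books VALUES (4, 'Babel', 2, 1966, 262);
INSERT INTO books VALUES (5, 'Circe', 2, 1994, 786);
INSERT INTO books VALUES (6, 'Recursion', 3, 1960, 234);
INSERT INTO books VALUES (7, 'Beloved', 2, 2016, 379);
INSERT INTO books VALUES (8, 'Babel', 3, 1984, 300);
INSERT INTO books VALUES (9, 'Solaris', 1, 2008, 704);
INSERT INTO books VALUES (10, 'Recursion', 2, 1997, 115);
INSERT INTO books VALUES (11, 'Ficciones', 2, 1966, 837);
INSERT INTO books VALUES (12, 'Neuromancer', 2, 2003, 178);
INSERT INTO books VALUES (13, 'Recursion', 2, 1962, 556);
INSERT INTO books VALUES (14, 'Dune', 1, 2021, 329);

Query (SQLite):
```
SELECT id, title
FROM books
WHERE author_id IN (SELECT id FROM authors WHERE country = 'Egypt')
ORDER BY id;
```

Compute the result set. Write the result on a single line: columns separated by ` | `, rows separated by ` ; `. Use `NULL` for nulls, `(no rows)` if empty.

Inner query: authors.id where country = 'Egypt'.
Outer: keep books rows whose author_id is in that set.
Inner query → {1}

9 | Solaris ; 14 | Dune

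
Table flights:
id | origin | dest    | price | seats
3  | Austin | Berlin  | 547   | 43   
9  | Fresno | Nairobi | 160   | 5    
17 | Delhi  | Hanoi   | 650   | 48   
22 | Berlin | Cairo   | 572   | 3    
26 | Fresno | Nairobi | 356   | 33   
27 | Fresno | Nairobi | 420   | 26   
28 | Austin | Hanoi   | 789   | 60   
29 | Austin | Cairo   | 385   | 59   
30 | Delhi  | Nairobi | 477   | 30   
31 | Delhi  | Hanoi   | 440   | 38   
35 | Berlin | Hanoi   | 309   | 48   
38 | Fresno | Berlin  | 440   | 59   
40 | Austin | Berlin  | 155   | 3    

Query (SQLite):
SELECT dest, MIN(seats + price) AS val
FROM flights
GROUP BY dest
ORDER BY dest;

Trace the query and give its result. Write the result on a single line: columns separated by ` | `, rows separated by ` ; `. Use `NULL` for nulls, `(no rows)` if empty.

For each row compute seats + price.
Group by dest; take MIN of the expression per group.
  Berlin: ids {3, 38, 40} → MIN(seats + price)=158
  Cairo: ids {22, 29} → MIN(seats + price)=444
  Hanoi: ids {17, 28, 31, 35} → MIN(seats + price)=357
  Nairobi: ids {9, 26, 27, 30} → MIN(seats + price)=165

Berlin | 158 ; Cairo | 444 ; Hanoi | 357 ; Nairobi | 165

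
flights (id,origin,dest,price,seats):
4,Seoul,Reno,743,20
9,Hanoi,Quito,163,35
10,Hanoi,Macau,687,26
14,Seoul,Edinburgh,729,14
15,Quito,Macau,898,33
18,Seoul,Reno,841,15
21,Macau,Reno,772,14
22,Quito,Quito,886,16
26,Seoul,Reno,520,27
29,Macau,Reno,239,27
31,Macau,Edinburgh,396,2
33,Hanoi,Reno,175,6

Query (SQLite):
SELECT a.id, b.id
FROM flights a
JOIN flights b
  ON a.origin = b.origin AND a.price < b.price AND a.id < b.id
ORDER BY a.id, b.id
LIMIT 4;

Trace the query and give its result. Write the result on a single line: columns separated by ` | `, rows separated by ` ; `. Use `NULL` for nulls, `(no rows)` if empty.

4 | 18 ; 9 | 10 ; 9 | 33 ; 14 | 18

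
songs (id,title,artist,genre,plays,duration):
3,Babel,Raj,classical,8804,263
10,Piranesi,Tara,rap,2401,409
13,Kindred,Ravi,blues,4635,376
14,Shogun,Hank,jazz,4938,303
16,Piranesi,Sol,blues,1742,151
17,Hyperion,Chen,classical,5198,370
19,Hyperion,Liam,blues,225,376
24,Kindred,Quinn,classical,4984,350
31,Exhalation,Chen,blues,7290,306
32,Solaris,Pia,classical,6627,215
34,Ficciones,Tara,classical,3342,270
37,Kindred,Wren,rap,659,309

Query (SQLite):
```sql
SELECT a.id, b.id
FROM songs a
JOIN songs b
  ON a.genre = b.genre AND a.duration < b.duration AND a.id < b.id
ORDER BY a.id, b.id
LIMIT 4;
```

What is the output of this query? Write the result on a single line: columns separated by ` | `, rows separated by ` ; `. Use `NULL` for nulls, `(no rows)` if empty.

3 | 17 ; 3 | 24 ; 3 | 34 ; 16 | 19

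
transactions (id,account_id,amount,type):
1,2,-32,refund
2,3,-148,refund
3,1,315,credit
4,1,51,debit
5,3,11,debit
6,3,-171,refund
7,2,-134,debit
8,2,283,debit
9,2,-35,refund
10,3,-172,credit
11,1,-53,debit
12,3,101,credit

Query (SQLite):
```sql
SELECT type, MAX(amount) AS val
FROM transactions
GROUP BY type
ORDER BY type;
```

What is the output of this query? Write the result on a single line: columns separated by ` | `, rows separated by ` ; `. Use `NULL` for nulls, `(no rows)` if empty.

credit | 315 ; debit | 283 ; refund | -32

Partition transactions by type; compute MAX(amount) within each group.
  credit: ids {3, 10, 12} → MAX(amount)=315
  debit: ids {4, 5, 7, 8, 11} → MAX(amount)=283
  refund: ids {1, 2, 6, 9} → MAX(amount)=-32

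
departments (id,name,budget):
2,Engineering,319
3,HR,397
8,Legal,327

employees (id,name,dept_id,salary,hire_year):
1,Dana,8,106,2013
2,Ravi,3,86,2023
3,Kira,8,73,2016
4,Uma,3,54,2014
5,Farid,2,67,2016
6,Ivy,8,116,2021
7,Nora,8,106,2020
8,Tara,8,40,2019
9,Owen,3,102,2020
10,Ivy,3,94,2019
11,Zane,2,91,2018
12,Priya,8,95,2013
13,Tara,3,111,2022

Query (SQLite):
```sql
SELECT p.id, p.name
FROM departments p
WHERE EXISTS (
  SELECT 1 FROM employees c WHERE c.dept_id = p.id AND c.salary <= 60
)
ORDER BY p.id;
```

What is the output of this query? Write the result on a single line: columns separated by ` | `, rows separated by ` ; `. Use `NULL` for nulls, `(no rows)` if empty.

3 | HR ; 8 | Legal

For each departments row, check whether any employees with matching dept_id has salary <= 60.
Keep rows where that is true.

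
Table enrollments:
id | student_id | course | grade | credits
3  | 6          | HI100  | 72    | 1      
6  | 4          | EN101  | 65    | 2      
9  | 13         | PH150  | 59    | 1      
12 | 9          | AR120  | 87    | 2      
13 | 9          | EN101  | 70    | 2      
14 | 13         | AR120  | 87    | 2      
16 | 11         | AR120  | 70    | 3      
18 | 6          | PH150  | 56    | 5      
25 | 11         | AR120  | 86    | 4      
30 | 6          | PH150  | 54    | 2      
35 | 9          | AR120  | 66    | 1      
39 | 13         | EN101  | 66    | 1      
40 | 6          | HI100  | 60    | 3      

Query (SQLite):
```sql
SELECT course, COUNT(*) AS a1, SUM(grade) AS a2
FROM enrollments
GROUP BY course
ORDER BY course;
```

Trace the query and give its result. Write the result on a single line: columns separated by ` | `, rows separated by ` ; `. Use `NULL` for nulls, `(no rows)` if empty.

Group enrollments by course.
Per group compute: COUNT(*), SUM(grade).
  AR120: ids {12, 14, 16, 25, 35} → COUNT(*)=5, SUM(grade)=396
  EN101: ids {6, 13, 39} → COUNT(*)=3, SUM(grade)=201
  HI100: ids {3, 40} → COUNT(*)=2, SUM(grade)=132
  PH150: ids {9, 18, 30} → COUNT(*)=3, SUM(grade)=169

AR120 | 5 | 396 ; EN101 | 3 | 201 ; HI100 | 2 | 132 ; PH150 | 3 | 169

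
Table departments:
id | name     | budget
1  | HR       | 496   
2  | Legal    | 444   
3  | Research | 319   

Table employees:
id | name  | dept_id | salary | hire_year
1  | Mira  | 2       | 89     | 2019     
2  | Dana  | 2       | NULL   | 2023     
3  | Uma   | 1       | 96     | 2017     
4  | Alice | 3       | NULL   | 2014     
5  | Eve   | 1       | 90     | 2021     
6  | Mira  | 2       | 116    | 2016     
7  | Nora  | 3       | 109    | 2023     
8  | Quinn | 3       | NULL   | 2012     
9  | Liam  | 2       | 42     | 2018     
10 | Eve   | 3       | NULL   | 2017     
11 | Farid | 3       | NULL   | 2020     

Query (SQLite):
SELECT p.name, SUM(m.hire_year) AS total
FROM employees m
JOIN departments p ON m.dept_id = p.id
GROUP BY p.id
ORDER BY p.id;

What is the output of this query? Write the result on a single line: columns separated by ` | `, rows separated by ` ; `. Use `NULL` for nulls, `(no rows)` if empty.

Join each employees row to its departments via dept_id.
Group joined rows by departments.id; compute SUM(m.hire_year) per group.
  1: ids {3, 5} → SUM(m.hire_year)=4038
  2: ids {1, 2, 6, 9} → SUM(m.hire_year)=8076
  3: ids {4, 7, 8, 10, 11} → SUM(m.hire_year)=10086

HR | 4038 ; Legal | 8076 ; Research | 10086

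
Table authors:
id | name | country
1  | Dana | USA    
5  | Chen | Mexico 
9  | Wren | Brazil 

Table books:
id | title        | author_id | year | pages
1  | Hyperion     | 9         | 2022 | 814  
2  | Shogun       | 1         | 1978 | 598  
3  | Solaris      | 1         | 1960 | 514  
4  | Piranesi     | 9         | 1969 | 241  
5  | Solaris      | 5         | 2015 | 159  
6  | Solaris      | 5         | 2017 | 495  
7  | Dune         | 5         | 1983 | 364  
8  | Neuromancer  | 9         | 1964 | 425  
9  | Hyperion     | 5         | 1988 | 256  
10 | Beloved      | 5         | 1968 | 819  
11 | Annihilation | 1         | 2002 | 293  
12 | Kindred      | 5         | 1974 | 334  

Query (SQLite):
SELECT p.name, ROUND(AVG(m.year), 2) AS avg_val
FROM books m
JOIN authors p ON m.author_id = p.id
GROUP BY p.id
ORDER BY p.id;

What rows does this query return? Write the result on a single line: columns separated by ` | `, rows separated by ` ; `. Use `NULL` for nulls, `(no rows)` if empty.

Join each books row to its authors via author_id.
Group joined rows by authors.id; compute ROUND(AVG(m.year), 2) per group.
  1: ids {2, 3, 11} → ROUND(AVG(m.year), 2)=1980
  5: ids {5, 6, 7, 9, 10, 12} → ROUND(AVG(m.year), 2)=1990.83
  9: ids {1, 4, 8} → ROUND(AVG(m.year), 2)=1985

Dana | 1980 ; Chen | 1990.83 ; Wren | 1985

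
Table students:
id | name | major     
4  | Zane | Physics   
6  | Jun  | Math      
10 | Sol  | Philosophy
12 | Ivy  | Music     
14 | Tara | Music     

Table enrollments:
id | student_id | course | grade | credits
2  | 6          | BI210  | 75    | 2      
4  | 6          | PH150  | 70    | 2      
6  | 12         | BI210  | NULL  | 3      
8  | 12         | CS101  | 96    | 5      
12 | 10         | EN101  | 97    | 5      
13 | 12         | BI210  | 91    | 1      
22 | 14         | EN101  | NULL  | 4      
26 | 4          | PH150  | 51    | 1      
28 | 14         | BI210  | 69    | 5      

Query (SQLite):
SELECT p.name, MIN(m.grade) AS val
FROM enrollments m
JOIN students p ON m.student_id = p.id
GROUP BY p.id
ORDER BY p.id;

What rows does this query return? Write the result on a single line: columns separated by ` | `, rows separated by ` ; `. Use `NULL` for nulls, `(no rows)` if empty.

Join each enrollments row to its students via student_id.
Group joined rows by students.id; compute MIN(m.grade) per group.
  4: ids {26} → MIN(m.grade)=51
  6: ids {2, 4} → MIN(m.grade)=70
  10: ids {12} → MIN(m.grade)=97
  12: ids {6, 8, 13} → MIN(m.grade)=91
  14: ids {22, 28} → MIN(m.grade)=69

Zane | 51 ; Jun | 70 ; Sol | 97 ; Ivy | 91 ; Tara | 69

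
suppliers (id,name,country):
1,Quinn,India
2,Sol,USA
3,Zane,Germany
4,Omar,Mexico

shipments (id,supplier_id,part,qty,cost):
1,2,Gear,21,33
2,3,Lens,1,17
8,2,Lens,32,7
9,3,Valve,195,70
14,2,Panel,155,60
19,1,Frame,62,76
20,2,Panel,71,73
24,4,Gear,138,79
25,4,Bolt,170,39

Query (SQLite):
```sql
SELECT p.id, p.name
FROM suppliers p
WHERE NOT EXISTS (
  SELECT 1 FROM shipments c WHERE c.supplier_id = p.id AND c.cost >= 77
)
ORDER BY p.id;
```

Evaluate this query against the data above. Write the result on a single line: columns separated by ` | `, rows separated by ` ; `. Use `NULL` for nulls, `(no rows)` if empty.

For each suppliers row, check whether any shipments with matching supplier_id has cost >= 77.
Keep rows where that is false.

1 | Quinn ; 2 | Sol ; 3 | Zane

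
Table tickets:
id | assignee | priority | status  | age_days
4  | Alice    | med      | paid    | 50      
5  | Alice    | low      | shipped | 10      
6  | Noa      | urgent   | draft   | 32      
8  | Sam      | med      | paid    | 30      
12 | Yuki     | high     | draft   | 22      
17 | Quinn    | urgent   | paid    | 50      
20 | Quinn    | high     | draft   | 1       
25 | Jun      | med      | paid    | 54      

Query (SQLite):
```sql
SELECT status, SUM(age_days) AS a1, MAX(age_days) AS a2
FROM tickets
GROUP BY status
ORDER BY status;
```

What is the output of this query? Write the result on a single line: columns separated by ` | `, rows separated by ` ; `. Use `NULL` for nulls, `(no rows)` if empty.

Group tickets by status.
Per group compute: SUM(age_days), MAX(age_days).
  draft: ids {6, 12, 20} → SUM(age_days)=55, MAX(age_days)=32
  paid: ids {4, 8, 17, 25} → SUM(age_days)=184, MAX(age_days)=54
  shipped: ids {5} → SUM(age_days)=10, MAX(age_days)=10

draft | 55 | 32 ; paid | 184 | 54 ; shipped | 10 | 10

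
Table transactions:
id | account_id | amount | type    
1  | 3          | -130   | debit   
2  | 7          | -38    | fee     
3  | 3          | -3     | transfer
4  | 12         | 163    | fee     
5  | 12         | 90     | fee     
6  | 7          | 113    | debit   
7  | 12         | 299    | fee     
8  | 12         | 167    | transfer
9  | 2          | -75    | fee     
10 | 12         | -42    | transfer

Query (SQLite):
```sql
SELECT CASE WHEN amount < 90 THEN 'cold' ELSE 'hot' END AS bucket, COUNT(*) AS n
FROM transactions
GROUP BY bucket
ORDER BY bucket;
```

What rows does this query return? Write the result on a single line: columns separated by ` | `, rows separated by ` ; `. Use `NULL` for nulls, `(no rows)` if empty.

Bucket rows by amount < 90 → 'cold' else 'hot'; count each bucket.

cold | 5 ; hot | 5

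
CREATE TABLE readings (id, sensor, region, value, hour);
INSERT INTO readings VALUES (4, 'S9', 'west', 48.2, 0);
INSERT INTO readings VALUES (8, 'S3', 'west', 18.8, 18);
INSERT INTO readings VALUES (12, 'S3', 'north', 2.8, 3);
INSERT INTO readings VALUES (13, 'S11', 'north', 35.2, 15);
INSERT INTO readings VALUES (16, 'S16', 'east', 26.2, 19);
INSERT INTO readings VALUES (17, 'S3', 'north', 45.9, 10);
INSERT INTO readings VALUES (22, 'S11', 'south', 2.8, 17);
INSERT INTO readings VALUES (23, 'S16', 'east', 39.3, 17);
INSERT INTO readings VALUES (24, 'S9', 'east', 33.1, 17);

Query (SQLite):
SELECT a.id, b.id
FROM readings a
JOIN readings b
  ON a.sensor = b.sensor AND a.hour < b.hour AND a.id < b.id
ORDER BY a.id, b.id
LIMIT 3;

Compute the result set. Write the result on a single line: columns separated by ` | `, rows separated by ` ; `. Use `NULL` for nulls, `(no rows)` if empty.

Pairs (a,b) with same sensor, a.hour < b.hour, a.id < b.id.
sensor groups: S11:{13,22} S16:{16,23} S3:{8,12,17} S9:{4,24}
Ordered by (a.id, b.id); first 3.

4 | 24 ; 12 | 17 ; 13 | 22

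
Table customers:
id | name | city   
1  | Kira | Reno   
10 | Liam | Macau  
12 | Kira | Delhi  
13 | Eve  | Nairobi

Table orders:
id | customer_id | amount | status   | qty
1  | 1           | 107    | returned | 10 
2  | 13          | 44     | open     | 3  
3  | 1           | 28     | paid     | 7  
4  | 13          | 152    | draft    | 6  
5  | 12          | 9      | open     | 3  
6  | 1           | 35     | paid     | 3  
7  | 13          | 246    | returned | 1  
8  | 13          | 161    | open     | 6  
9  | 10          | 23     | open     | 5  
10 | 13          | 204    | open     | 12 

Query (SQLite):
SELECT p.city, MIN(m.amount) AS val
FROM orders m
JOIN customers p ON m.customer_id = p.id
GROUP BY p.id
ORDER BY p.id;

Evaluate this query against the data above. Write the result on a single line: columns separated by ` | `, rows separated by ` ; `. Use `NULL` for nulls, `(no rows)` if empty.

Reno | 28 ; Macau | 23 ; Delhi | 9 ; Nairobi | 44

Join each orders row to its customers via customer_id.
Group joined rows by customers.id; compute MIN(m.amount) per group.
  1: ids {1, 3, 6} → MIN(m.amount)=28
  10: ids {9} → MIN(m.amount)=23
  12: ids {5} → MIN(m.amount)=9
  13: ids {2, 4, 7, 8, 10} → MIN(m.amount)=44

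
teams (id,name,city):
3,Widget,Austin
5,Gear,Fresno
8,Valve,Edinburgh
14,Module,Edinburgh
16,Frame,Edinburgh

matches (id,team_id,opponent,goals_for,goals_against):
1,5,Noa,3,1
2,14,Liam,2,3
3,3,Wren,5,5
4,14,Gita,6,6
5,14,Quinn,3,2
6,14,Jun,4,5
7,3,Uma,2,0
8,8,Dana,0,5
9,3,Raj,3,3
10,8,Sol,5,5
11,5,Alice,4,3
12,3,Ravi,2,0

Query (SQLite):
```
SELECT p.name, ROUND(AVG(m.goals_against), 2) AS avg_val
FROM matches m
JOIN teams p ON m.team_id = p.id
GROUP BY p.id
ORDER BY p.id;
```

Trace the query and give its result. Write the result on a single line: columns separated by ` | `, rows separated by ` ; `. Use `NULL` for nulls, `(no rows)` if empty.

Join each matches row to its teams via team_id.
Group joined rows by teams.id; compute ROUND(AVG(m.goals_against), 2) per group.
  3: ids {3, 7, 9, 12} → ROUND(AVG(m.goals_against), 2)=2
  5: ids {1, 11} → ROUND(AVG(m.goals_against), 2)=2
  8: ids {8, 10} → ROUND(AVG(m.goals_against), 2)=5
  14: ids {2, 4, 5, 6} → ROUND(AVG(m.goals_against), 2)=4

Widget | 2 ; Gear | 2 ; Valve | 5 ; Module | 4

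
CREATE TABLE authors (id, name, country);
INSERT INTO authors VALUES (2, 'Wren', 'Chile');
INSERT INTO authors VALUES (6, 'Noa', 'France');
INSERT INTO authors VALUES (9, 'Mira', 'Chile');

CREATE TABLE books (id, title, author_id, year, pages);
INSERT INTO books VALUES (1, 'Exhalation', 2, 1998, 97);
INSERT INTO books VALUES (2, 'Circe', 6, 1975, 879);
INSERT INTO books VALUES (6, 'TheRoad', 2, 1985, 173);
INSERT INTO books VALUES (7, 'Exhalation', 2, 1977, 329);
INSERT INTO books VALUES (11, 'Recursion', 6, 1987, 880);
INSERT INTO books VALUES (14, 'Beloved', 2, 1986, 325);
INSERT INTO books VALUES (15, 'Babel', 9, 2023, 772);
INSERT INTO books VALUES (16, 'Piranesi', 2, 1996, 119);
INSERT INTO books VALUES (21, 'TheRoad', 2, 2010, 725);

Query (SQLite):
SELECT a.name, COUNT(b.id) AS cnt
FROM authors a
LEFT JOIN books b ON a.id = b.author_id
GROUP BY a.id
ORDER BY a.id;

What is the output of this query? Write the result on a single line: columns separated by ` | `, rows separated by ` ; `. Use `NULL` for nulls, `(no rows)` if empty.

LEFT JOIN keeps every authors row; unmatched ones get NULL for books columns.
Group by authors.id and compute COUNT(b.id). COUNT(col) of an all-NULL group is 0.
  2: ids {1, 6, 7, 14, 16, 21} → COUNT(b.id)=6
  6: ids {2, 11} → COUNT(b.id)=2
  9: ids {15} → COUNT(b.id)=1

Wren | 6 ; Noa | 2 ; Mira | 1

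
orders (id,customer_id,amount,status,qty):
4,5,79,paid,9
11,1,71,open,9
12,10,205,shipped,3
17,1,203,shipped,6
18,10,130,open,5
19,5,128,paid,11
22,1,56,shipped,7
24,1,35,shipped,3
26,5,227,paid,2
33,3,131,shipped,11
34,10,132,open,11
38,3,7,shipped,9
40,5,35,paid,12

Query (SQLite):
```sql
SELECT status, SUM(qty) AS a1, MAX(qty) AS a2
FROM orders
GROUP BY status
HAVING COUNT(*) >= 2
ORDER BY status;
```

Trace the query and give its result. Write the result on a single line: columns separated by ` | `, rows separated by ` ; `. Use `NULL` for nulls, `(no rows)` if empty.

open | 25 | 11 ; paid | 34 | 12 ; shipped | 39 | 11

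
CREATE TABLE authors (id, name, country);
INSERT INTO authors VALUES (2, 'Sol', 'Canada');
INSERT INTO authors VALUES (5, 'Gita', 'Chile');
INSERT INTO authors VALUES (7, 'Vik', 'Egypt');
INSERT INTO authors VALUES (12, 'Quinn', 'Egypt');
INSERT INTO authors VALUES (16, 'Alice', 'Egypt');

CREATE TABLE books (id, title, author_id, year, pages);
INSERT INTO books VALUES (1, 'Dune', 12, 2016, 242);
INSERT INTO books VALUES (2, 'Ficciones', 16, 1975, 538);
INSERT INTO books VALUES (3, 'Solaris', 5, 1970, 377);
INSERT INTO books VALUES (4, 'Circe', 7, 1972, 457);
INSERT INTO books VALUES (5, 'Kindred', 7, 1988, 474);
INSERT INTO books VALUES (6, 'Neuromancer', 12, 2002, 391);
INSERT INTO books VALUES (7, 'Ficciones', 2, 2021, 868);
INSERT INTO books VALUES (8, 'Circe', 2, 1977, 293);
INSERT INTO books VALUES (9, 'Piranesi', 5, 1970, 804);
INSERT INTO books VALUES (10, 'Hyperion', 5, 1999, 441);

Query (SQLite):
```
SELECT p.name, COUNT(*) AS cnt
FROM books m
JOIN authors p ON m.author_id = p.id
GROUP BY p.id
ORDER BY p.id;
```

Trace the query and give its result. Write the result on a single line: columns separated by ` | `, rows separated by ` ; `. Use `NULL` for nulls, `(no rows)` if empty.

Join each books row to its authors via author_id.
Group joined rows by authors.id; compute COUNT(*) per group.
  2: ids {7, 8} → COUNT(*)=2
  5: ids {3, 9, 10} → COUNT(*)=3
  7: ids {4, 5} → COUNT(*)=2
  12: ids {1, 6} → COUNT(*)=2
  16: ids {2} → COUNT(*)=1

Sol | 2 ; Gita | 3 ; Vik | 2 ; Quinn | 2 ; Alice | 1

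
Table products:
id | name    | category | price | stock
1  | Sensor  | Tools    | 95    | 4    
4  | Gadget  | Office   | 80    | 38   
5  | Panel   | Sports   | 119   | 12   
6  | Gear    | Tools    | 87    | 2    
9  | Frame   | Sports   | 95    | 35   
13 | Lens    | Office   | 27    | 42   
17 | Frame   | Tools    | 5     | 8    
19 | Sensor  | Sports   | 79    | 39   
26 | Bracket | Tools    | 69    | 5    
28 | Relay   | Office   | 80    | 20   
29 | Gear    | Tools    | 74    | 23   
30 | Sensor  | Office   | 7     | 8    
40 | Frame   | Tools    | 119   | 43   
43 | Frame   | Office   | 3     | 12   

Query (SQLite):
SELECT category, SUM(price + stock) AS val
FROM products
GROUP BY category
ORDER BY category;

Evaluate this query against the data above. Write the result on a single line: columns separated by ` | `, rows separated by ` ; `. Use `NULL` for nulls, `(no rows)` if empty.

For each row compute price + stock.
Group by category; take SUM of the expression per group.
  Office: ids {4, 13, 28, 30, 43} → SUM(price + stock)=317
  Sports: ids {5, 9, 19} → SUM(price + stock)=379
  Tools: ids {1, 6, 17, 26, 29, 40} → SUM(price + stock)=534

Office | 317 ; Sports | 379 ; Tools | 534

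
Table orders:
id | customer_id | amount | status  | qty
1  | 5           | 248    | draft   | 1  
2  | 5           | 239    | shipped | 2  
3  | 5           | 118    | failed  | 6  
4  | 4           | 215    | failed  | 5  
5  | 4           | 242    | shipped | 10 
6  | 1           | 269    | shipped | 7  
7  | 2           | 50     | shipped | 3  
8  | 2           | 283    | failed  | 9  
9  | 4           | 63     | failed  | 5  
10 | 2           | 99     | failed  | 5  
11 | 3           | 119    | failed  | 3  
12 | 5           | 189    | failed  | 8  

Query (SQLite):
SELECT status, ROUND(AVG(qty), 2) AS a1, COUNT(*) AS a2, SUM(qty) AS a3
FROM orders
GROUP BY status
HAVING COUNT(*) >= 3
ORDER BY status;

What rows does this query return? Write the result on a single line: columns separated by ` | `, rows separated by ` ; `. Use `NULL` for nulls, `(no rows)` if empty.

Group orders by status.
Per group compute: ROUND(AVG(qty), 2), COUNT(*), SUM(qty).
HAVING: drop groups with fewer than 3 rows.
  draft: ids {1} → ROUND(AVG(qty), 2)=1, COUNT(*)=1, SUM(qty)=1
  failed: ids {3, 4, 8, 9, 10, 11, 12} → ROUND(AVG(qty), 2)=5.86, COUNT(*)=7, SUM(qty)=41
  shipped: ids {2, 5, 6, 7} → ROUND(AVG(qty), 2)=5.5, COUNT(*)=4, SUM(qty)=22

failed | 5.86 | 7 | 41 ; shipped | 5.5 | 4 | 22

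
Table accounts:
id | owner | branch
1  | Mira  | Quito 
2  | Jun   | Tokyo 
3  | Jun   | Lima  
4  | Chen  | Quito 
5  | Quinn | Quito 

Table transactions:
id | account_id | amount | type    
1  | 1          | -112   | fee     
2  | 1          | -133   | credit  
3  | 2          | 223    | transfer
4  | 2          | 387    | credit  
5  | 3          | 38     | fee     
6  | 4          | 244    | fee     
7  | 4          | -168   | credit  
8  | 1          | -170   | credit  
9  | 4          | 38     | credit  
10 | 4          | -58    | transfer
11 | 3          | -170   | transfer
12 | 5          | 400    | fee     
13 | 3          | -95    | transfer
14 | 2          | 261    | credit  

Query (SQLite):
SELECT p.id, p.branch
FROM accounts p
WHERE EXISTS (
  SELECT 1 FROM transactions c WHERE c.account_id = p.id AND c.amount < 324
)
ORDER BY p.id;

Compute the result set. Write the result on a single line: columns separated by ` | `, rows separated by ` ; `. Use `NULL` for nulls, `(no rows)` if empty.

1 | Quito ; 2 | Tokyo ; 3 | Lima ; 4 | Quito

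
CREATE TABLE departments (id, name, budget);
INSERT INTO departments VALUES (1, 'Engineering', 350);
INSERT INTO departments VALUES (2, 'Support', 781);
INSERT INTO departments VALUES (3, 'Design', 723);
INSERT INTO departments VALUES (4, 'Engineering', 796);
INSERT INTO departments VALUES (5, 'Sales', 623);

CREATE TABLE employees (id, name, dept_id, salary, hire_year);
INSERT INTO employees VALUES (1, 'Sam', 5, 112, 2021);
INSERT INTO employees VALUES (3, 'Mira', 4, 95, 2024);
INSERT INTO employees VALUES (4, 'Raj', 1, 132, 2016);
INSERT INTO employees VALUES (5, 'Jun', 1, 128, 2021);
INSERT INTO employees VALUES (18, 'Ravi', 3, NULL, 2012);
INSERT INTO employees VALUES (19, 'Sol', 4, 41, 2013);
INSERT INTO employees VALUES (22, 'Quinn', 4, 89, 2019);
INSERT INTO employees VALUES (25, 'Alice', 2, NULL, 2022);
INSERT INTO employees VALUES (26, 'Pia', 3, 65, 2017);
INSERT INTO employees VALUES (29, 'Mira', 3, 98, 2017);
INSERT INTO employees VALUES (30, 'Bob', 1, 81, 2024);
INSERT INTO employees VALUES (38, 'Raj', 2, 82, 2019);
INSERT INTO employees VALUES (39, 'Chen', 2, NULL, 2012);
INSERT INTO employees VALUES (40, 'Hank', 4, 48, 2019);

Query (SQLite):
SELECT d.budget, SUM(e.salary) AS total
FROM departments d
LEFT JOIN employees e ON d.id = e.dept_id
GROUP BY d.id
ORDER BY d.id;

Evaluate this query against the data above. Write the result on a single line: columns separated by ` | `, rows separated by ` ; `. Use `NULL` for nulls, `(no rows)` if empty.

350 | 341 ; 781 | 82 ; 723 | 163 ; 796 | 273 ; 623 | 112

LEFT JOIN keeps every departments row; unmatched ones get NULL for employees columns.
Group by departments.id and compute SUM(e.salary). SUM over an all-NULL group is NULL.
  1: ids {4, 5, 30} → SUM(e.salary)=341
  2: ids {25, 38, 39} → SUM(e.salary)=82
  3: ids {18, 26, 29} → SUM(e.salary)=163
  4: ids {3, 19, 22, 40} → SUM(e.salary)=273
  5: ids {1} → SUM(e.salary)=112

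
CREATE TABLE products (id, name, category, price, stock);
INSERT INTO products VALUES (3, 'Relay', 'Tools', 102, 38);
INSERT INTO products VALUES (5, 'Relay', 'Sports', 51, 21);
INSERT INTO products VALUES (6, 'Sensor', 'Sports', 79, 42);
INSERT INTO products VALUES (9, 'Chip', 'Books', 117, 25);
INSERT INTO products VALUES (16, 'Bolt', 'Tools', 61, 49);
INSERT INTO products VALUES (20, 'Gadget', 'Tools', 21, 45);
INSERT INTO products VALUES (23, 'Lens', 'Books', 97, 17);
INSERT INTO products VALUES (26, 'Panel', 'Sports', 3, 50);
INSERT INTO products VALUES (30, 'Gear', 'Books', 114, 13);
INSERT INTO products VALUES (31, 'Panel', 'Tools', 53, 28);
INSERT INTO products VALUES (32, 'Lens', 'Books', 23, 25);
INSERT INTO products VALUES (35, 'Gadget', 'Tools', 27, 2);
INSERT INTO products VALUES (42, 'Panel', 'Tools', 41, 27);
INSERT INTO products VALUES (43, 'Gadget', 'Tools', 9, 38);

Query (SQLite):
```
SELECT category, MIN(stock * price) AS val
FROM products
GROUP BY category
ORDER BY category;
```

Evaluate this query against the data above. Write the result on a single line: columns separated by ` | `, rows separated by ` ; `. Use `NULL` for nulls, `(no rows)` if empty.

For each row compute stock * price.
Group by category; take MIN of the expression per group.
  Books: ids {9, 23, 30, 32} → MIN(stock * price)=575
  Sports: ids {5, 6, 26} → MIN(stock * price)=150
  Tools: ids {3, 16, 20, 31, 35, 42, 43} → MIN(stock * price)=54

Books | 575 ; Sports | 150 ; Tools | 54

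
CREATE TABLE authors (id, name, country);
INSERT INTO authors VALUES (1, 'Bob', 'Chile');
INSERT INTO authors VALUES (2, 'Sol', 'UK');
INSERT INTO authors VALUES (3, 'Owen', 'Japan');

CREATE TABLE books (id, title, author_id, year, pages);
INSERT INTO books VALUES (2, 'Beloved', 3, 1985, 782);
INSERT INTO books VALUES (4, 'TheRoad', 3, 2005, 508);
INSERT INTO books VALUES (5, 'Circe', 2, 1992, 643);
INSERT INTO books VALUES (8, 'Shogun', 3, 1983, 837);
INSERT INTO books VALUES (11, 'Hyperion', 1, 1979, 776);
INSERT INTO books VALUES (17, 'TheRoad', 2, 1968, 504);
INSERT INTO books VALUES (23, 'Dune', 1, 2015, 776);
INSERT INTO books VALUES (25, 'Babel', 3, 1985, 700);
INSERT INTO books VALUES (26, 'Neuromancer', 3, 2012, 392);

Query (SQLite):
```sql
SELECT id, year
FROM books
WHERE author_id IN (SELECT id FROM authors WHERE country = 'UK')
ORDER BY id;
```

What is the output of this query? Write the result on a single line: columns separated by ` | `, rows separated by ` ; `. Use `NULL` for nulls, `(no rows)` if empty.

5 | 1992 ; 17 | 1968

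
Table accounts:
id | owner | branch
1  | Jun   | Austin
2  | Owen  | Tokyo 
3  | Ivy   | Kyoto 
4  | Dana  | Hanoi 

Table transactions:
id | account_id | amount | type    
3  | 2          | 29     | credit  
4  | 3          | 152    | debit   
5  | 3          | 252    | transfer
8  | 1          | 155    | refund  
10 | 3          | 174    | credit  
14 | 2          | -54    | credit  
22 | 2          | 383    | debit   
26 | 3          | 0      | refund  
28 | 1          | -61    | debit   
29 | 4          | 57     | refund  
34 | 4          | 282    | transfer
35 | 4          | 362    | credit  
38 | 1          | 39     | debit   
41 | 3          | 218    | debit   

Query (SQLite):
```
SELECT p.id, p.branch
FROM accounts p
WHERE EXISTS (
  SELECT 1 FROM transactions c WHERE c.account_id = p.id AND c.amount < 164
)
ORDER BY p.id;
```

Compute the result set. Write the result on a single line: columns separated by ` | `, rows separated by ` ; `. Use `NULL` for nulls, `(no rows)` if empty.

For each accounts row, check whether any transactions with matching account_id has amount < 164.
Keep rows where that is true.

1 | Austin ; 2 | Tokyo ; 3 | Kyoto ; 4 | Hanoi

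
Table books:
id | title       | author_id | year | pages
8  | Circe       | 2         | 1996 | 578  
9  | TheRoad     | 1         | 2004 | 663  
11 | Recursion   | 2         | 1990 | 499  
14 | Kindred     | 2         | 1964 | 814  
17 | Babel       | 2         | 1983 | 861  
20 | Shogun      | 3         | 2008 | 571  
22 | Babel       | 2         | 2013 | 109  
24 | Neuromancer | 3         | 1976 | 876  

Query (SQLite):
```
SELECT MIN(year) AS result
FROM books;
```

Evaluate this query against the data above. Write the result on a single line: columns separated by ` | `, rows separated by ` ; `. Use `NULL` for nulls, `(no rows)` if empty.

All year values: [1996, 2004, 1990, 1964, 1983, 2008, 2013, 1976].
MIN of non-NULL values = 1964.

1964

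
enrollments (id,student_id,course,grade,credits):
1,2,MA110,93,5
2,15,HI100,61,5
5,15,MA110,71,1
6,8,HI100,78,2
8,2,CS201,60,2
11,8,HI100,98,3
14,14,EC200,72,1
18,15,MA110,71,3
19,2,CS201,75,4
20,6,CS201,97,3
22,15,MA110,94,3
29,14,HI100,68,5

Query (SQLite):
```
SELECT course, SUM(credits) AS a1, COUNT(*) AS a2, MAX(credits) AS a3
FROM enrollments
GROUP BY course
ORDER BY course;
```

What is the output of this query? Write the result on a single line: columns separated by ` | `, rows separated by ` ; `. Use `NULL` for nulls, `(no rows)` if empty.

Group enrollments by course.
Per group compute: SUM(credits), COUNT(*), MAX(credits).
  CS201: ids {8, 19, 20} → SUM(credits)=9, COUNT(*)=3, MAX(credits)=4
  EC200: ids {14} → SUM(credits)=1, COUNT(*)=1, MAX(credits)=1
  HI100: ids {2, 6, 11, 29} → SUM(credits)=15, COUNT(*)=4, MAX(credits)=5
  MA110: ids {1, 5, 18, 22} → SUM(credits)=12, COUNT(*)=4, MAX(credits)=5

CS201 | 9 | 3 | 4 ; EC200 | 1 | 1 | 1 ; HI100 | 15 | 4 | 5 ; MA110 | 12 | 4 | 5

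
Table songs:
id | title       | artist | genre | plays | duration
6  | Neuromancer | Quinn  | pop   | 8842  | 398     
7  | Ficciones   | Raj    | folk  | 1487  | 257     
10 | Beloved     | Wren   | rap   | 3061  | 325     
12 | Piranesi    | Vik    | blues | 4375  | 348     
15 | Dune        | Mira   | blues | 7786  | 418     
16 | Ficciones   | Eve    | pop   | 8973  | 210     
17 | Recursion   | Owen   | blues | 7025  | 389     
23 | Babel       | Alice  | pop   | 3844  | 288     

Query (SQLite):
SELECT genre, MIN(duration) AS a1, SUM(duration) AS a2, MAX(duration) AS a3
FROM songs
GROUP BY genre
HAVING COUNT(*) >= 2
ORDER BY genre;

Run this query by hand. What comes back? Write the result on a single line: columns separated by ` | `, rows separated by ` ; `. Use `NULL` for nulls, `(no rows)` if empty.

blues | 348 | 1155 | 418 ; pop | 210 | 896 | 398

Group songs by genre.
Per group compute: MIN(duration), SUM(duration), MAX(duration).
HAVING: drop groups with fewer than 2 rows.
  blues: ids {12, 15, 17} → MIN(duration)=348, SUM(duration)=1155, MAX(duration)=418
  folk: ids {7} → MIN(duration)=257, SUM(duration)=257, MAX(duration)=257
  pop: ids {6, 16, 23} → MIN(duration)=210, SUM(duration)=896, MAX(duration)=398
  rap: ids {10} → MIN(duration)=325, SUM(duration)=325, MAX(duration)=325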